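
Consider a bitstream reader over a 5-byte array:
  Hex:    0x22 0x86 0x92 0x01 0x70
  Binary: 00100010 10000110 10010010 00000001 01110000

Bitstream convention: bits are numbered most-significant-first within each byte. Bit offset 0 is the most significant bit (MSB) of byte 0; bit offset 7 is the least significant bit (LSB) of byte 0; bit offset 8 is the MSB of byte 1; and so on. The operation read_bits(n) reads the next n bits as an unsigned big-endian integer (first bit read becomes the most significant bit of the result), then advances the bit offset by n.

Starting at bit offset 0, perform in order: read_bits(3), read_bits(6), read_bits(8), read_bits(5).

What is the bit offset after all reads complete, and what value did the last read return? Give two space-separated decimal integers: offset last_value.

Answer: 22 4

Derivation:
Read 1: bits[0:3] width=3 -> value=1 (bin 001); offset now 3 = byte 0 bit 3; 37 bits remain
Read 2: bits[3:9] width=6 -> value=5 (bin 000101); offset now 9 = byte 1 bit 1; 31 bits remain
Read 3: bits[9:17] width=8 -> value=13 (bin 00001101); offset now 17 = byte 2 bit 1; 23 bits remain
Read 4: bits[17:22] width=5 -> value=4 (bin 00100); offset now 22 = byte 2 bit 6; 18 bits remain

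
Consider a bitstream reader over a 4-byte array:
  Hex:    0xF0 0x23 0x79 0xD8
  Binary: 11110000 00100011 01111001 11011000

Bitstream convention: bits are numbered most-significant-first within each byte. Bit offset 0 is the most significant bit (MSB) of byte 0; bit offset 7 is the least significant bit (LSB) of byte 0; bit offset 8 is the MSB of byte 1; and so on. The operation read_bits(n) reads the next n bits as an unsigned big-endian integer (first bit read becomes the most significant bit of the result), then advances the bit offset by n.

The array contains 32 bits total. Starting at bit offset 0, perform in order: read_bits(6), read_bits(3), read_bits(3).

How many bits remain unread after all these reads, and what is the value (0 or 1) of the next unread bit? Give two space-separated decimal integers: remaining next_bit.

Read 1: bits[0:6] width=6 -> value=60 (bin 111100); offset now 6 = byte 0 bit 6; 26 bits remain
Read 2: bits[6:9] width=3 -> value=0 (bin 000); offset now 9 = byte 1 bit 1; 23 bits remain
Read 3: bits[9:12] width=3 -> value=2 (bin 010); offset now 12 = byte 1 bit 4; 20 bits remain

Answer: 20 0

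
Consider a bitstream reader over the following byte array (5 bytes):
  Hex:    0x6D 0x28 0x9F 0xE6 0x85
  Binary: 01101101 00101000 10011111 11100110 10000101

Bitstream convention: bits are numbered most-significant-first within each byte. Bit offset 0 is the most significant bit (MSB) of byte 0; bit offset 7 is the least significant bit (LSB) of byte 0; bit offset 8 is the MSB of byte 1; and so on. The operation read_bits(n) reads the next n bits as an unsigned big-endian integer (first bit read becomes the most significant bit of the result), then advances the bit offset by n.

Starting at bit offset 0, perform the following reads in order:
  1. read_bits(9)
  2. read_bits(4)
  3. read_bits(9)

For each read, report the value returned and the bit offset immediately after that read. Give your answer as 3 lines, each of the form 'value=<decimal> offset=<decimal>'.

Read 1: bits[0:9] width=9 -> value=218 (bin 011011010); offset now 9 = byte 1 bit 1; 31 bits remain
Read 2: bits[9:13] width=4 -> value=5 (bin 0101); offset now 13 = byte 1 bit 5; 27 bits remain
Read 3: bits[13:22] width=9 -> value=39 (bin 000100111); offset now 22 = byte 2 bit 6; 18 bits remain

Answer: value=218 offset=9
value=5 offset=13
value=39 offset=22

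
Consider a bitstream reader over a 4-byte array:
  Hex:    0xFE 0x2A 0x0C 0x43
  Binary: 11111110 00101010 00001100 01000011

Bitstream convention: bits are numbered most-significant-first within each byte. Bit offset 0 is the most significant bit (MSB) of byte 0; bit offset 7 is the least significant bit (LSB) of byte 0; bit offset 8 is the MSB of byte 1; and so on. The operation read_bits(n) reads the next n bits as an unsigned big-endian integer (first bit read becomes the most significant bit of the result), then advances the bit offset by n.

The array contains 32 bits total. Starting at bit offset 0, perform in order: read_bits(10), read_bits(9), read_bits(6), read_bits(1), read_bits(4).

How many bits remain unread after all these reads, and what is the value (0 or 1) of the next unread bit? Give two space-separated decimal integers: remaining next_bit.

Answer: 2 1

Derivation:
Read 1: bits[0:10] width=10 -> value=1016 (bin 1111111000); offset now 10 = byte 1 bit 2; 22 bits remain
Read 2: bits[10:19] width=9 -> value=336 (bin 101010000); offset now 19 = byte 2 bit 3; 13 bits remain
Read 3: bits[19:25] width=6 -> value=24 (bin 011000); offset now 25 = byte 3 bit 1; 7 bits remain
Read 4: bits[25:26] width=1 -> value=1 (bin 1); offset now 26 = byte 3 bit 2; 6 bits remain
Read 5: bits[26:30] width=4 -> value=0 (bin 0000); offset now 30 = byte 3 bit 6; 2 bits remain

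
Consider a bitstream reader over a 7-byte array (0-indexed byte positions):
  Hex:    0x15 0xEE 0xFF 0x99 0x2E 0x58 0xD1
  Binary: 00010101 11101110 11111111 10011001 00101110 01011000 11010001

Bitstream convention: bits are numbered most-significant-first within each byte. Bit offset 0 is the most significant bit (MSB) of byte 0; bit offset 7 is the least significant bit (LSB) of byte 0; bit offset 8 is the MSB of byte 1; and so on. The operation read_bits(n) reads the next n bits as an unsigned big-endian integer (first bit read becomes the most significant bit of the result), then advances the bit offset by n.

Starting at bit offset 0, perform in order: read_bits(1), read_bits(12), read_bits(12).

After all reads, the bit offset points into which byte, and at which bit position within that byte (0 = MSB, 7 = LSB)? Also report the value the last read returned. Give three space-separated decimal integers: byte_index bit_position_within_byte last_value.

Read 1: bits[0:1] width=1 -> value=0 (bin 0); offset now 1 = byte 0 bit 1; 55 bits remain
Read 2: bits[1:13] width=12 -> value=701 (bin 001010111101); offset now 13 = byte 1 bit 5; 43 bits remain
Read 3: bits[13:25] width=12 -> value=3583 (bin 110111111111); offset now 25 = byte 3 bit 1; 31 bits remain

Answer: 3 1 3583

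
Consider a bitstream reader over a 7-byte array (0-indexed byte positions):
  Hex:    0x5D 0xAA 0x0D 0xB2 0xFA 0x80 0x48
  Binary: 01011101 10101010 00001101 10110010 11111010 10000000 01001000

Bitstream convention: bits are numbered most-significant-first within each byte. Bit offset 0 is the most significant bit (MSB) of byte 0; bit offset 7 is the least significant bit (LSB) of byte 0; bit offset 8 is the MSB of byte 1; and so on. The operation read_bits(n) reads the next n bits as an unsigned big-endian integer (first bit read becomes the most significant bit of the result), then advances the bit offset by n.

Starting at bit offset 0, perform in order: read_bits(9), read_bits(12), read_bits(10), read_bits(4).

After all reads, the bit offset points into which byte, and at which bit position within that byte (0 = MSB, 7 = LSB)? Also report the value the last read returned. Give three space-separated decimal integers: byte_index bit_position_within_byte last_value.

Read 1: bits[0:9] width=9 -> value=187 (bin 010111011); offset now 9 = byte 1 bit 1; 47 bits remain
Read 2: bits[9:21] width=12 -> value=1345 (bin 010101000001); offset now 21 = byte 2 bit 5; 35 bits remain
Read 3: bits[21:31] width=10 -> value=729 (bin 1011011001); offset now 31 = byte 3 bit 7; 25 bits remain
Read 4: bits[31:35] width=4 -> value=7 (bin 0111); offset now 35 = byte 4 bit 3; 21 bits remain

Answer: 4 3 7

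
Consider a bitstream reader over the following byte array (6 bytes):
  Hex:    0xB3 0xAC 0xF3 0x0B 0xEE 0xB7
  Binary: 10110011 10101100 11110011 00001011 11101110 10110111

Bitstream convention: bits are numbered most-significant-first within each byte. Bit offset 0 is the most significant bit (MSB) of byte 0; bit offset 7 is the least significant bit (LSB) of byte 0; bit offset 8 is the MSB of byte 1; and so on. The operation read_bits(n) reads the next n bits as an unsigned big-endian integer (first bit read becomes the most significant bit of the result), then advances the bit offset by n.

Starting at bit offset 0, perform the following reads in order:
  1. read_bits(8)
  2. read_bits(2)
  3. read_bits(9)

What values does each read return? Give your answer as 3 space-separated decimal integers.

Answer: 179 2 359

Derivation:
Read 1: bits[0:8] width=8 -> value=179 (bin 10110011); offset now 8 = byte 1 bit 0; 40 bits remain
Read 2: bits[8:10] width=2 -> value=2 (bin 10); offset now 10 = byte 1 bit 2; 38 bits remain
Read 3: bits[10:19] width=9 -> value=359 (bin 101100111); offset now 19 = byte 2 bit 3; 29 bits remain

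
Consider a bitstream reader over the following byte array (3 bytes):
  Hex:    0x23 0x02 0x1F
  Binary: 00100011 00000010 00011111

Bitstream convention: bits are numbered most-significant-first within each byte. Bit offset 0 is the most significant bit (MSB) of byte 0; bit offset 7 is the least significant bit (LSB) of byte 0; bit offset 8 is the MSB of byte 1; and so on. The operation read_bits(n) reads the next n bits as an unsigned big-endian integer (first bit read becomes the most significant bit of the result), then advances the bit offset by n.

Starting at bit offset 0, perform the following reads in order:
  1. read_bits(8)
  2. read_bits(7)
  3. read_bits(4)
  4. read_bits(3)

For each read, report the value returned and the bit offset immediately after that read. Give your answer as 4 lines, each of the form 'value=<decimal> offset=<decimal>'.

Answer: value=35 offset=8
value=1 offset=15
value=0 offset=19
value=7 offset=22

Derivation:
Read 1: bits[0:8] width=8 -> value=35 (bin 00100011); offset now 8 = byte 1 bit 0; 16 bits remain
Read 2: bits[8:15] width=7 -> value=1 (bin 0000001); offset now 15 = byte 1 bit 7; 9 bits remain
Read 3: bits[15:19] width=4 -> value=0 (bin 0000); offset now 19 = byte 2 bit 3; 5 bits remain
Read 4: bits[19:22] width=3 -> value=7 (bin 111); offset now 22 = byte 2 bit 6; 2 bits remain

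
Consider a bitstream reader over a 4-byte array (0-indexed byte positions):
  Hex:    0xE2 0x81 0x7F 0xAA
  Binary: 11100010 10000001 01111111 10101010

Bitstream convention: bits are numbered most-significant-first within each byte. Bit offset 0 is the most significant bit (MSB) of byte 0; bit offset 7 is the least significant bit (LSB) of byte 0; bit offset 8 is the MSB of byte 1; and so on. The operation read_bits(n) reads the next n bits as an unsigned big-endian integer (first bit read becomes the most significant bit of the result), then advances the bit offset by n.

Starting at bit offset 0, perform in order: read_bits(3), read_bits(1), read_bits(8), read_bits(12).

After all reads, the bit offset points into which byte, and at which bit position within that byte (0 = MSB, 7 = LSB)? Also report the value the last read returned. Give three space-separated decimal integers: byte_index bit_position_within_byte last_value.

Answer: 3 0 383

Derivation:
Read 1: bits[0:3] width=3 -> value=7 (bin 111); offset now 3 = byte 0 bit 3; 29 bits remain
Read 2: bits[3:4] width=1 -> value=0 (bin 0); offset now 4 = byte 0 bit 4; 28 bits remain
Read 3: bits[4:12] width=8 -> value=40 (bin 00101000); offset now 12 = byte 1 bit 4; 20 bits remain
Read 4: bits[12:24] width=12 -> value=383 (bin 000101111111); offset now 24 = byte 3 bit 0; 8 bits remain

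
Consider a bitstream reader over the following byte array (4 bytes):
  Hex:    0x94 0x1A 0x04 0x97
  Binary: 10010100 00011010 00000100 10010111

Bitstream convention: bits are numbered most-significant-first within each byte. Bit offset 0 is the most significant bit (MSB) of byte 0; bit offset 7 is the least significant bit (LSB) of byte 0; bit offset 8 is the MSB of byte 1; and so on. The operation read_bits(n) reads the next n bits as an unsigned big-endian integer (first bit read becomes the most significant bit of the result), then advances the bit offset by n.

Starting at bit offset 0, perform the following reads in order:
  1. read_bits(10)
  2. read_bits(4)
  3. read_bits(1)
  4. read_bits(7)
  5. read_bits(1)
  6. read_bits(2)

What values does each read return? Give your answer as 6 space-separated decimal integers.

Read 1: bits[0:10] width=10 -> value=592 (bin 1001010000); offset now 10 = byte 1 bit 2; 22 bits remain
Read 2: bits[10:14] width=4 -> value=6 (bin 0110); offset now 14 = byte 1 bit 6; 18 bits remain
Read 3: bits[14:15] width=1 -> value=1 (bin 1); offset now 15 = byte 1 bit 7; 17 bits remain
Read 4: bits[15:22] width=7 -> value=1 (bin 0000001); offset now 22 = byte 2 bit 6; 10 bits remain
Read 5: bits[22:23] width=1 -> value=0 (bin 0); offset now 23 = byte 2 bit 7; 9 bits remain
Read 6: bits[23:25] width=2 -> value=1 (bin 01); offset now 25 = byte 3 bit 1; 7 bits remain

Answer: 592 6 1 1 0 1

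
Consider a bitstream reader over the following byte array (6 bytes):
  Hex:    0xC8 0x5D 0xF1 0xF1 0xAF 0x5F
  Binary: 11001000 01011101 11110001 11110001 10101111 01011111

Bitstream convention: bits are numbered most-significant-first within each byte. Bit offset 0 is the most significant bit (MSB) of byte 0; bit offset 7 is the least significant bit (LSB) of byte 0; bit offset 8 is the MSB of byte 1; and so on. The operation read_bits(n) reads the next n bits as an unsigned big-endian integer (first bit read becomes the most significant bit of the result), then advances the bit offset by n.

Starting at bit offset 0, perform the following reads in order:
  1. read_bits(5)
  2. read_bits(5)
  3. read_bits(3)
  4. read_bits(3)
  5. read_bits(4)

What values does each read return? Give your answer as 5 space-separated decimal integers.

Read 1: bits[0:5] width=5 -> value=25 (bin 11001); offset now 5 = byte 0 bit 5; 43 bits remain
Read 2: bits[5:10] width=5 -> value=1 (bin 00001); offset now 10 = byte 1 bit 2; 38 bits remain
Read 3: bits[10:13] width=3 -> value=3 (bin 011); offset now 13 = byte 1 bit 5; 35 bits remain
Read 4: bits[13:16] width=3 -> value=5 (bin 101); offset now 16 = byte 2 bit 0; 32 bits remain
Read 5: bits[16:20] width=4 -> value=15 (bin 1111); offset now 20 = byte 2 bit 4; 28 bits remain

Answer: 25 1 3 5 15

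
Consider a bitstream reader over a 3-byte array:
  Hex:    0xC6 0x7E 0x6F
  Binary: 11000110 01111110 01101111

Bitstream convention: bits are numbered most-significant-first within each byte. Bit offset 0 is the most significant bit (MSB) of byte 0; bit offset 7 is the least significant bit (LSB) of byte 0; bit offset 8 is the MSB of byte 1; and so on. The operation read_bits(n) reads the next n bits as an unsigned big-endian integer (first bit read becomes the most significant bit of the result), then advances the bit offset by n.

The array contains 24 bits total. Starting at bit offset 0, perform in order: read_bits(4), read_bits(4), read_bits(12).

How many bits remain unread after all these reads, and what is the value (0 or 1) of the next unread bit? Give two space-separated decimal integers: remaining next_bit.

Read 1: bits[0:4] width=4 -> value=12 (bin 1100); offset now 4 = byte 0 bit 4; 20 bits remain
Read 2: bits[4:8] width=4 -> value=6 (bin 0110); offset now 8 = byte 1 bit 0; 16 bits remain
Read 3: bits[8:20] width=12 -> value=2022 (bin 011111100110); offset now 20 = byte 2 bit 4; 4 bits remain

Answer: 4 1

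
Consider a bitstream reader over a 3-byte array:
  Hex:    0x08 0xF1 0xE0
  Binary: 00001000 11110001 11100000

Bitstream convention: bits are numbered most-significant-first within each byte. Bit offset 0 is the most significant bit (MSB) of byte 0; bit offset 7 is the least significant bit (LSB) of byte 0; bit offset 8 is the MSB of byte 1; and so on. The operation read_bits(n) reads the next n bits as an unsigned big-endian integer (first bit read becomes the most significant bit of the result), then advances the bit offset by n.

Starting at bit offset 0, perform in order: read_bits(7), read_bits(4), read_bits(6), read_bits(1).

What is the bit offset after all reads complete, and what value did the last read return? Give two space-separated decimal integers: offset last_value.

Read 1: bits[0:7] width=7 -> value=4 (bin 0000100); offset now 7 = byte 0 bit 7; 17 bits remain
Read 2: bits[7:11] width=4 -> value=7 (bin 0111); offset now 11 = byte 1 bit 3; 13 bits remain
Read 3: bits[11:17] width=6 -> value=35 (bin 100011); offset now 17 = byte 2 bit 1; 7 bits remain
Read 4: bits[17:18] width=1 -> value=1 (bin 1); offset now 18 = byte 2 bit 2; 6 bits remain

Answer: 18 1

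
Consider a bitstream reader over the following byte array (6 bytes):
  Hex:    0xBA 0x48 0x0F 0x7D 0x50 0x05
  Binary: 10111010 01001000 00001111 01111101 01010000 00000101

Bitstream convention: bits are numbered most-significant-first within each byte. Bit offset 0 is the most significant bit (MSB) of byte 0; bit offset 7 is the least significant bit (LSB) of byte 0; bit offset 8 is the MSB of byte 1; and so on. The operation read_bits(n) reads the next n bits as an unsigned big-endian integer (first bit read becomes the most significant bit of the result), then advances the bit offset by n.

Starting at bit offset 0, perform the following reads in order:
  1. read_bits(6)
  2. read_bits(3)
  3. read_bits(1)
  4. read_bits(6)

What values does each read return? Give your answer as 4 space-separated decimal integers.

Read 1: bits[0:6] width=6 -> value=46 (bin 101110); offset now 6 = byte 0 bit 6; 42 bits remain
Read 2: bits[6:9] width=3 -> value=4 (bin 100); offset now 9 = byte 1 bit 1; 39 bits remain
Read 3: bits[9:10] width=1 -> value=1 (bin 1); offset now 10 = byte 1 bit 2; 38 bits remain
Read 4: bits[10:16] width=6 -> value=8 (bin 001000); offset now 16 = byte 2 bit 0; 32 bits remain

Answer: 46 4 1 8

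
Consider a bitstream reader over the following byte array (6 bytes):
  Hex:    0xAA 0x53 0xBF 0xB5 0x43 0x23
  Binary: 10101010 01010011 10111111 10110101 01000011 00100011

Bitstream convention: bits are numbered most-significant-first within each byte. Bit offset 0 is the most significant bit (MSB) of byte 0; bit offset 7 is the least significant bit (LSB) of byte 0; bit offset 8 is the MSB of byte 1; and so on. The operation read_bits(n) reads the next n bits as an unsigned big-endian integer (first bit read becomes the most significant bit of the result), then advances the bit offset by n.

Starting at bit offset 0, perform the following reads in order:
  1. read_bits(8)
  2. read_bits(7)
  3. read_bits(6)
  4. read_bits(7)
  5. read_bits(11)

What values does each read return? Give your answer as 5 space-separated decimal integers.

Answer: 170 41 55 123 673

Derivation:
Read 1: bits[0:8] width=8 -> value=170 (bin 10101010); offset now 8 = byte 1 bit 0; 40 bits remain
Read 2: bits[8:15] width=7 -> value=41 (bin 0101001); offset now 15 = byte 1 bit 7; 33 bits remain
Read 3: bits[15:21] width=6 -> value=55 (bin 110111); offset now 21 = byte 2 bit 5; 27 bits remain
Read 4: bits[21:28] width=7 -> value=123 (bin 1111011); offset now 28 = byte 3 bit 4; 20 bits remain
Read 5: bits[28:39] width=11 -> value=673 (bin 01010100001); offset now 39 = byte 4 bit 7; 9 bits remain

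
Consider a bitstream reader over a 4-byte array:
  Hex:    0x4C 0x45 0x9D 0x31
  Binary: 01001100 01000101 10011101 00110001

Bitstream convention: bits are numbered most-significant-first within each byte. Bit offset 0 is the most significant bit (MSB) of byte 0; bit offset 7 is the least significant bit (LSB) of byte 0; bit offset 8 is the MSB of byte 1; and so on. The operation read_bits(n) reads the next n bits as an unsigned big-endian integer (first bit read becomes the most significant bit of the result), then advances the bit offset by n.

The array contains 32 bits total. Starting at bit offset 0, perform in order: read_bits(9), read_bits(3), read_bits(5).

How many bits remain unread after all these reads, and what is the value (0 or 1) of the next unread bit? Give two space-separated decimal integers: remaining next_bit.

Answer: 15 0

Derivation:
Read 1: bits[0:9] width=9 -> value=152 (bin 010011000); offset now 9 = byte 1 bit 1; 23 bits remain
Read 2: bits[9:12] width=3 -> value=4 (bin 100); offset now 12 = byte 1 bit 4; 20 bits remain
Read 3: bits[12:17] width=5 -> value=11 (bin 01011); offset now 17 = byte 2 bit 1; 15 bits remain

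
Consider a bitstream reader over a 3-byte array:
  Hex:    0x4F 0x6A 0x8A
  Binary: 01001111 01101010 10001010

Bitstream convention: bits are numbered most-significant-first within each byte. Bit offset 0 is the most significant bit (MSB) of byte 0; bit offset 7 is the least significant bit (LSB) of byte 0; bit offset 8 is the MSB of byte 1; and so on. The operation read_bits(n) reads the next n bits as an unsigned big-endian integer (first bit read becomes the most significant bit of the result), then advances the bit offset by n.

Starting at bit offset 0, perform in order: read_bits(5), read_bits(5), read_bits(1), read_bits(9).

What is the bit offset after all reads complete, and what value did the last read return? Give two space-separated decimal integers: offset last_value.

Answer: 20 168

Derivation:
Read 1: bits[0:5] width=5 -> value=9 (bin 01001); offset now 5 = byte 0 bit 5; 19 bits remain
Read 2: bits[5:10] width=5 -> value=29 (bin 11101); offset now 10 = byte 1 bit 2; 14 bits remain
Read 3: bits[10:11] width=1 -> value=1 (bin 1); offset now 11 = byte 1 bit 3; 13 bits remain
Read 4: bits[11:20] width=9 -> value=168 (bin 010101000); offset now 20 = byte 2 bit 4; 4 bits remain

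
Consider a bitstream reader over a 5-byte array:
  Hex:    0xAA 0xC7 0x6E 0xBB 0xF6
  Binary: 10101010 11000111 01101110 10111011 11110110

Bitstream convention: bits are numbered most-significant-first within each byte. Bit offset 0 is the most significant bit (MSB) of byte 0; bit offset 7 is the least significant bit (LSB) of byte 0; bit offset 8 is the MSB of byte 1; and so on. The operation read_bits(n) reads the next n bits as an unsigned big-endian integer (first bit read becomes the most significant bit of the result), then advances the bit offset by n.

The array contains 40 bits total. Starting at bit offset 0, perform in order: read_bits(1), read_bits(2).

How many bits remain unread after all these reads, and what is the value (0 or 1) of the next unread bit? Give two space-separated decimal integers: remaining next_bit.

Read 1: bits[0:1] width=1 -> value=1 (bin 1); offset now 1 = byte 0 bit 1; 39 bits remain
Read 2: bits[1:3] width=2 -> value=1 (bin 01); offset now 3 = byte 0 bit 3; 37 bits remain

Answer: 37 0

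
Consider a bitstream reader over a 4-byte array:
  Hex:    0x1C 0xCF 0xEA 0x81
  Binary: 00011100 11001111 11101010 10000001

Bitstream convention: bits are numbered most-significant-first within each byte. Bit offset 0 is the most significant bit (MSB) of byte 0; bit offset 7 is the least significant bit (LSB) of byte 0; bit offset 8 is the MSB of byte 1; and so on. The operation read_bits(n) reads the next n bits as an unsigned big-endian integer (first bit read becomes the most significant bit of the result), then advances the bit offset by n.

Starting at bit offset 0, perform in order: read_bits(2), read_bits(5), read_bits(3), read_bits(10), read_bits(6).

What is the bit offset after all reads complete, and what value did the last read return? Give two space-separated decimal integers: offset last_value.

Answer: 26 42

Derivation:
Read 1: bits[0:2] width=2 -> value=0 (bin 00); offset now 2 = byte 0 bit 2; 30 bits remain
Read 2: bits[2:7] width=5 -> value=14 (bin 01110); offset now 7 = byte 0 bit 7; 25 bits remain
Read 3: bits[7:10] width=3 -> value=3 (bin 011); offset now 10 = byte 1 bit 2; 22 bits remain
Read 4: bits[10:20] width=10 -> value=254 (bin 0011111110); offset now 20 = byte 2 bit 4; 12 bits remain
Read 5: bits[20:26] width=6 -> value=42 (bin 101010); offset now 26 = byte 3 bit 2; 6 bits remain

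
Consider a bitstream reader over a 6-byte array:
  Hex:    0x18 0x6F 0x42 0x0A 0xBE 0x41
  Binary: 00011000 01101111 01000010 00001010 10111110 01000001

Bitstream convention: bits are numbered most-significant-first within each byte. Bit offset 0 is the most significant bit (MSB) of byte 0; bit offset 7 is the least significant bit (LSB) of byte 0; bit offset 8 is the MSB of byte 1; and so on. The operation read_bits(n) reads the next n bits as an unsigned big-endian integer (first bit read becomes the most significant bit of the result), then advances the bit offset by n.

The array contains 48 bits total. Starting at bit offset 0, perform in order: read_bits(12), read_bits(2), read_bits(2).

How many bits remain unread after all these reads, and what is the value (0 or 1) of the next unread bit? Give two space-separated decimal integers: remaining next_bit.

Read 1: bits[0:12] width=12 -> value=390 (bin 000110000110); offset now 12 = byte 1 bit 4; 36 bits remain
Read 2: bits[12:14] width=2 -> value=3 (bin 11); offset now 14 = byte 1 bit 6; 34 bits remain
Read 3: bits[14:16] width=2 -> value=3 (bin 11); offset now 16 = byte 2 bit 0; 32 bits remain

Answer: 32 0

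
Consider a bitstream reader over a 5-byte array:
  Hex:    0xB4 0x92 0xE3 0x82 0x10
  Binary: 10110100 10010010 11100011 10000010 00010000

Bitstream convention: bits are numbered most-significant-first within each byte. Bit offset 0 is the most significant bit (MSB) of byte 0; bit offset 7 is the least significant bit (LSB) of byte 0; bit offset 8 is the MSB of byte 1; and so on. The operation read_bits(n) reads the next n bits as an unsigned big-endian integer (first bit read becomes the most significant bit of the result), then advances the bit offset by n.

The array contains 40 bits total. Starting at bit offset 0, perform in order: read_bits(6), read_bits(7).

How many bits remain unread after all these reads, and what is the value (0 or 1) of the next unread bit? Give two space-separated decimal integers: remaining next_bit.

Read 1: bits[0:6] width=6 -> value=45 (bin 101101); offset now 6 = byte 0 bit 6; 34 bits remain
Read 2: bits[6:13] width=7 -> value=18 (bin 0010010); offset now 13 = byte 1 bit 5; 27 bits remain

Answer: 27 0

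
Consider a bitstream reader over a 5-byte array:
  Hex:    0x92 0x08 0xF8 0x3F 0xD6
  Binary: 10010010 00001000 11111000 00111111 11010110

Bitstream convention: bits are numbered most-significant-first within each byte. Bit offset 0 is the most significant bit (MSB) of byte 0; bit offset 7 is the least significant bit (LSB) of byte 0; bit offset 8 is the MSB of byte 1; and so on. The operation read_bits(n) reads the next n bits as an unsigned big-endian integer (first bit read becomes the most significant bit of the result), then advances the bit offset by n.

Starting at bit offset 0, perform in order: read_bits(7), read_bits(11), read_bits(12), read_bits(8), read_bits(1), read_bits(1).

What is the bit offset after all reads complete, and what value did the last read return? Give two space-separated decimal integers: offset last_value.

Answer: 40 0

Derivation:
Read 1: bits[0:7] width=7 -> value=73 (bin 1001001); offset now 7 = byte 0 bit 7; 33 bits remain
Read 2: bits[7:18] width=11 -> value=35 (bin 00000100011); offset now 18 = byte 2 bit 2; 22 bits remain
Read 3: bits[18:30] width=12 -> value=3599 (bin 111000001111); offset now 30 = byte 3 bit 6; 10 bits remain
Read 4: bits[30:38] width=8 -> value=245 (bin 11110101); offset now 38 = byte 4 bit 6; 2 bits remain
Read 5: bits[38:39] width=1 -> value=1 (bin 1); offset now 39 = byte 4 bit 7; 1 bits remain
Read 6: bits[39:40] width=1 -> value=0 (bin 0); offset now 40 = byte 5 bit 0; 0 bits remain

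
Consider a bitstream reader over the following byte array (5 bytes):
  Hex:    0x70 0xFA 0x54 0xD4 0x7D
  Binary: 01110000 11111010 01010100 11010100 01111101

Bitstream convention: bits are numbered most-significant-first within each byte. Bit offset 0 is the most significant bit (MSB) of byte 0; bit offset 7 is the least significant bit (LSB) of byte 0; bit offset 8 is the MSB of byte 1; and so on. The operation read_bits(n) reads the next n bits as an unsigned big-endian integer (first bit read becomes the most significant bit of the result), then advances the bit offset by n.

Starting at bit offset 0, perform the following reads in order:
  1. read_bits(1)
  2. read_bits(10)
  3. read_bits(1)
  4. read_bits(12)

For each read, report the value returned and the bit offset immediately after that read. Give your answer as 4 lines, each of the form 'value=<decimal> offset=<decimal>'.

Answer: value=0 offset=1
value=903 offset=11
value=1 offset=12
value=2644 offset=24

Derivation:
Read 1: bits[0:1] width=1 -> value=0 (bin 0); offset now 1 = byte 0 bit 1; 39 bits remain
Read 2: bits[1:11] width=10 -> value=903 (bin 1110000111); offset now 11 = byte 1 bit 3; 29 bits remain
Read 3: bits[11:12] width=1 -> value=1 (bin 1); offset now 12 = byte 1 bit 4; 28 bits remain
Read 4: bits[12:24] width=12 -> value=2644 (bin 101001010100); offset now 24 = byte 3 bit 0; 16 bits remain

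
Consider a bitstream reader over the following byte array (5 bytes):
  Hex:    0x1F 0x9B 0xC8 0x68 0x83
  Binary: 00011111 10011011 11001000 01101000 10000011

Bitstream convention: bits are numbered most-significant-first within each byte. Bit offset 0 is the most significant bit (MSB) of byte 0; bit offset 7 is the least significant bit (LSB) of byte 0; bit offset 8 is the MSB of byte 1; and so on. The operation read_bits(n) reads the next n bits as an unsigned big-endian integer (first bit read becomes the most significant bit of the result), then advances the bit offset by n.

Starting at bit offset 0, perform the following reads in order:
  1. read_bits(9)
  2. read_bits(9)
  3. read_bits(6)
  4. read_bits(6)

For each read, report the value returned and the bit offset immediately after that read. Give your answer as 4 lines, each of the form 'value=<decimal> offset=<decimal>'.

Answer: value=63 offset=9
value=111 offset=18
value=8 offset=24
value=26 offset=30

Derivation:
Read 1: bits[0:9] width=9 -> value=63 (bin 000111111); offset now 9 = byte 1 bit 1; 31 bits remain
Read 2: bits[9:18] width=9 -> value=111 (bin 001101111); offset now 18 = byte 2 bit 2; 22 bits remain
Read 3: bits[18:24] width=6 -> value=8 (bin 001000); offset now 24 = byte 3 bit 0; 16 bits remain
Read 4: bits[24:30] width=6 -> value=26 (bin 011010); offset now 30 = byte 3 bit 6; 10 bits remain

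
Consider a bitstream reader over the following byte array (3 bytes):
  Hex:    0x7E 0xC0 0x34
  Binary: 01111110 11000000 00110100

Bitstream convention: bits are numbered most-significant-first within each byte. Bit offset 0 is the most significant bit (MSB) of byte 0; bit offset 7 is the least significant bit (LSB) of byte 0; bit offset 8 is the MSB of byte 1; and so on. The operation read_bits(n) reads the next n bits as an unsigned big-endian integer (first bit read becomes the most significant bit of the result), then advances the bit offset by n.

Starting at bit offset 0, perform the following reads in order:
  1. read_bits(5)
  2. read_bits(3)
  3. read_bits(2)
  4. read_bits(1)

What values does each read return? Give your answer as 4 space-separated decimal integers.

Read 1: bits[0:5] width=5 -> value=15 (bin 01111); offset now 5 = byte 0 bit 5; 19 bits remain
Read 2: bits[5:8] width=3 -> value=6 (bin 110); offset now 8 = byte 1 bit 0; 16 bits remain
Read 3: bits[8:10] width=2 -> value=3 (bin 11); offset now 10 = byte 1 bit 2; 14 bits remain
Read 4: bits[10:11] width=1 -> value=0 (bin 0); offset now 11 = byte 1 bit 3; 13 bits remain

Answer: 15 6 3 0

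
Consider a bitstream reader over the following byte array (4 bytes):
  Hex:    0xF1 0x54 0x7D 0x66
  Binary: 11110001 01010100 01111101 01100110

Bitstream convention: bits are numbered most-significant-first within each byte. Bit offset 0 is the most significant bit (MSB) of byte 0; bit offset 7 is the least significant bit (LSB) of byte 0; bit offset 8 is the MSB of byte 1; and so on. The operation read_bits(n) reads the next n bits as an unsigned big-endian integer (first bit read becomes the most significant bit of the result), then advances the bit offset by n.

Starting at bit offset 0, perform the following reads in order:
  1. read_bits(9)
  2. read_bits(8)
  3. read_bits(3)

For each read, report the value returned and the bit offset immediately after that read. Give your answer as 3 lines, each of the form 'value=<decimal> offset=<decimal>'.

Answer: value=482 offset=9
value=168 offset=17
value=7 offset=20

Derivation:
Read 1: bits[0:9] width=9 -> value=482 (bin 111100010); offset now 9 = byte 1 bit 1; 23 bits remain
Read 2: bits[9:17] width=8 -> value=168 (bin 10101000); offset now 17 = byte 2 bit 1; 15 bits remain
Read 3: bits[17:20] width=3 -> value=7 (bin 111); offset now 20 = byte 2 bit 4; 12 bits remain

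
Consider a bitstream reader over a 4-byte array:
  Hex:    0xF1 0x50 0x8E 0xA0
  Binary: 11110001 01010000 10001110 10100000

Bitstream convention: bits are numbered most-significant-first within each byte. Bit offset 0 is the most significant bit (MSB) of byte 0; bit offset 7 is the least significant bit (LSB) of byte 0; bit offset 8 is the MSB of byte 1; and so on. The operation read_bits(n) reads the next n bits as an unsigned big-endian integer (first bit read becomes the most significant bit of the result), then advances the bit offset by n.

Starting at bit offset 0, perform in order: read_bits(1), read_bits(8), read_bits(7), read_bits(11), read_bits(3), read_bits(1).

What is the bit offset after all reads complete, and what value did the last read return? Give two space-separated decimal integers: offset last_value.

Read 1: bits[0:1] width=1 -> value=1 (bin 1); offset now 1 = byte 0 bit 1; 31 bits remain
Read 2: bits[1:9] width=8 -> value=226 (bin 11100010); offset now 9 = byte 1 bit 1; 23 bits remain
Read 3: bits[9:16] width=7 -> value=80 (bin 1010000); offset now 16 = byte 2 bit 0; 16 bits remain
Read 4: bits[16:27] width=11 -> value=1141 (bin 10001110101); offset now 27 = byte 3 bit 3; 5 bits remain
Read 5: bits[27:30] width=3 -> value=0 (bin 000); offset now 30 = byte 3 bit 6; 2 bits remain
Read 6: bits[30:31] width=1 -> value=0 (bin 0); offset now 31 = byte 3 bit 7; 1 bits remain

Answer: 31 0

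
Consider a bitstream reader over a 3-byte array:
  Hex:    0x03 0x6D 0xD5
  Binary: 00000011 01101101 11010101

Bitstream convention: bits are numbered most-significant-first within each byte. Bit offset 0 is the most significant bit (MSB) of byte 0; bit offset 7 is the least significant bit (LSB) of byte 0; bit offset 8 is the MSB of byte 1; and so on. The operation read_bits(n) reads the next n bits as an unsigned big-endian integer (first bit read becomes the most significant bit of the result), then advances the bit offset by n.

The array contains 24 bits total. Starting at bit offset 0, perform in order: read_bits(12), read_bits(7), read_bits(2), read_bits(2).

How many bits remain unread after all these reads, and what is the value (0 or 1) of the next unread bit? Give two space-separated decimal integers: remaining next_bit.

Read 1: bits[0:12] width=12 -> value=54 (bin 000000110110); offset now 12 = byte 1 bit 4; 12 bits remain
Read 2: bits[12:19] width=7 -> value=110 (bin 1101110); offset now 19 = byte 2 bit 3; 5 bits remain
Read 3: bits[19:21] width=2 -> value=2 (bin 10); offset now 21 = byte 2 bit 5; 3 bits remain
Read 4: bits[21:23] width=2 -> value=2 (bin 10); offset now 23 = byte 2 bit 7; 1 bits remain

Answer: 1 1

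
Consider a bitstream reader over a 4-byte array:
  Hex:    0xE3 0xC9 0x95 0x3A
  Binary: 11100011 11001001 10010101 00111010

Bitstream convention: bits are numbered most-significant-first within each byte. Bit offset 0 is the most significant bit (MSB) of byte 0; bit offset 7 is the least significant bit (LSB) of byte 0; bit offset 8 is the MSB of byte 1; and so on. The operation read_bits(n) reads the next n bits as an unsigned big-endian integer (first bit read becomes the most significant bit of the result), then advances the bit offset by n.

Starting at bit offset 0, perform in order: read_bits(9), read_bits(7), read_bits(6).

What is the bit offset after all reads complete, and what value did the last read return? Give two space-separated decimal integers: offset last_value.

Read 1: bits[0:9] width=9 -> value=455 (bin 111000111); offset now 9 = byte 1 bit 1; 23 bits remain
Read 2: bits[9:16] width=7 -> value=73 (bin 1001001); offset now 16 = byte 2 bit 0; 16 bits remain
Read 3: bits[16:22] width=6 -> value=37 (bin 100101); offset now 22 = byte 2 bit 6; 10 bits remain

Answer: 22 37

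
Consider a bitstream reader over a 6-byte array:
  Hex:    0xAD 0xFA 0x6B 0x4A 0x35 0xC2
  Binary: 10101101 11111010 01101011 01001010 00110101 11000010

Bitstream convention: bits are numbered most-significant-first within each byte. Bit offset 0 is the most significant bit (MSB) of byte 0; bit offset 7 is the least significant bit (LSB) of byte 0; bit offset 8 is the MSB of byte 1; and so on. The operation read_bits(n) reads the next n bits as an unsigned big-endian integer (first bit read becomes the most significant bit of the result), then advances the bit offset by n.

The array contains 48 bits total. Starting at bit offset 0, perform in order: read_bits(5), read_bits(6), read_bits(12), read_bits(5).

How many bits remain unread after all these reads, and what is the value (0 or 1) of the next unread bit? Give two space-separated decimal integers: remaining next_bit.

Read 1: bits[0:5] width=5 -> value=21 (bin 10101); offset now 5 = byte 0 bit 5; 43 bits remain
Read 2: bits[5:11] width=6 -> value=47 (bin 101111); offset now 11 = byte 1 bit 3; 37 bits remain
Read 3: bits[11:23] width=12 -> value=3381 (bin 110100110101); offset now 23 = byte 2 bit 7; 25 bits remain
Read 4: bits[23:28] width=5 -> value=20 (bin 10100); offset now 28 = byte 3 bit 4; 20 bits remain

Answer: 20 1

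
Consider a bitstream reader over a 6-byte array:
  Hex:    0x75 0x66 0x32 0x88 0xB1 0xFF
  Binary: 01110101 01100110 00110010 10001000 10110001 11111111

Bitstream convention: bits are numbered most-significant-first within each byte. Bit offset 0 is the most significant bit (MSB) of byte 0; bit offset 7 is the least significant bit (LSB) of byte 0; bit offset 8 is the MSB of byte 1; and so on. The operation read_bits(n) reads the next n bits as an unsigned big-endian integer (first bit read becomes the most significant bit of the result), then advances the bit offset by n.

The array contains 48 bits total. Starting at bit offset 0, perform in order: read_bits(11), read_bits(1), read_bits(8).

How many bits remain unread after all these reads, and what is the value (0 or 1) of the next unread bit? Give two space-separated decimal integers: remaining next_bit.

Answer: 28 0

Derivation:
Read 1: bits[0:11] width=11 -> value=939 (bin 01110101011); offset now 11 = byte 1 bit 3; 37 bits remain
Read 2: bits[11:12] width=1 -> value=0 (bin 0); offset now 12 = byte 1 bit 4; 36 bits remain
Read 3: bits[12:20] width=8 -> value=99 (bin 01100011); offset now 20 = byte 2 bit 4; 28 bits remain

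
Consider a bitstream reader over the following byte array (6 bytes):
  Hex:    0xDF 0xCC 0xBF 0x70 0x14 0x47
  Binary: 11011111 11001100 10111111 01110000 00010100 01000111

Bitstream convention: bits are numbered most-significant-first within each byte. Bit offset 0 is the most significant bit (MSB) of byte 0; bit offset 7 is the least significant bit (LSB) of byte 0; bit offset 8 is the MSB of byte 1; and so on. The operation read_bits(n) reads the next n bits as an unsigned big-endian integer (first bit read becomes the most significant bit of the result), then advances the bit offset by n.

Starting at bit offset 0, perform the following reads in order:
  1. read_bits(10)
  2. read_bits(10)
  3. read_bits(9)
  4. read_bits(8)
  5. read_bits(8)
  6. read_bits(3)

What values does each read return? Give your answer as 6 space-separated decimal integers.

Read 1: bits[0:10] width=10 -> value=895 (bin 1101111111); offset now 10 = byte 1 bit 2; 38 bits remain
Read 2: bits[10:20] width=10 -> value=203 (bin 0011001011); offset now 20 = byte 2 bit 4; 28 bits remain
Read 3: bits[20:29] width=9 -> value=494 (bin 111101110); offset now 29 = byte 3 bit 5; 19 bits remain
Read 4: bits[29:37] width=8 -> value=2 (bin 00000010); offset now 37 = byte 4 bit 5; 11 bits remain
Read 5: bits[37:45] width=8 -> value=136 (bin 10001000); offset now 45 = byte 5 bit 5; 3 bits remain
Read 6: bits[45:48] width=3 -> value=7 (bin 111); offset now 48 = byte 6 bit 0; 0 bits remain

Answer: 895 203 494 2 136 7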